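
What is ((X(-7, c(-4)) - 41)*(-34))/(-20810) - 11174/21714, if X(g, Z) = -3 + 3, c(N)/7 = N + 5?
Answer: -65700064/112967085 ≈ -0.58159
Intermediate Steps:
c(N) = 35 + 7*N (c(N) = 7*(N + 5) = 7*(5 + N) = 35 + 7*N)
X(g, Z) = 0
((X(-7, c(-4)) - 41)*(-34))/(-20810) - 11174/21714 = ((0 - 41)*(-34))/(-20810) - 11174/21714 = -41*(-34)*(-1/20810) - 11174*1/21714 = 1394*(-1/20810) - 5587/10857 = -697/10405 - 5587/10857 = -65700064/112967085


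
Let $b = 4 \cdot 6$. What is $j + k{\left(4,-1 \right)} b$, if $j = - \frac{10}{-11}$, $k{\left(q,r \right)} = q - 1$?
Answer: $\frac{802}{11} \approx 72.909$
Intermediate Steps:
$k{\left(q,r \right)} = -1 + q$
$b = 24$
$j = \frac{10}{11}$ ($j = \left(-10\right) \left(- \frac{1}{11}\right) = \frac{10}{11} \approx 0.90909$)
$j + k{\left(4,-1 \right)} b = \frac{10}{11} + \left(-1 + 4\right) 24 = \frac{10}{11} + 3 \cdot 24 = \frac{10}{11} + 72 = \frac{802}{11}$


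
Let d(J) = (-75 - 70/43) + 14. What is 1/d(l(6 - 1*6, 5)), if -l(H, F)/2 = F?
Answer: -43/2693 ≈ -0.015967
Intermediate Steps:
l(H, F) = -2*F
d(J) = -2693/43 (d(J) = (-75 - 70*1/43) + 14 = (-75 - 70/43) + 14 = -3295/43 + 14 = -2693/43)
1/d(l(6 - 1*6, 5)) = 1/(-2693/43) = -43/2693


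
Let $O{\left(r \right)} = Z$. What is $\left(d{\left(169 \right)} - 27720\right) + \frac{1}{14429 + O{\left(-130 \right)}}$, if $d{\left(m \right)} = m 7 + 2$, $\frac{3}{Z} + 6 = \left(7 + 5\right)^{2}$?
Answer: $- \frac{17612208179}{663735} \approx -26535.0$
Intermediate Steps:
$Z = \frac{1}{46}$ ($Z = \frac{3}{-6 + \left(7 + 5\right)^{2}} = \frac{3}{-6 + 12^{2}} = \frac{3}{-6 + 144} = \frac{3}{138} = 3 \cdot \frac{1}{138} = \frac{1}{46} \approx 0.021739$)
$d{\left(m \right)} = 2 + 7 m$ ($d{\left(m \right)} = 7 m + 2 = 2 + 7 m$)
$O{\left(r \right)} = \frac{1}{46}$
$\left(d{\left(169 \right)} - 27720\right) + \frac{1}{14429 + O{\left(-130 \right)}} = \left(\left(2 + 7 \cdot 169\right) - 27720\right) + \frac{1}{14429 + \frac{1}{46}} = \left(\left(2 + 1183\right) - 27720\right) + \frac{1}{\frac{663735}{46}} = \left(1185 - 27720\right) + \frac{46}{663735} = -26535 + \frac{46}{663735} = - \frac{17612208179}{663735}$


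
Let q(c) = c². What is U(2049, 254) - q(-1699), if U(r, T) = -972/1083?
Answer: -1042063285/361 ≈ -2.8866e+6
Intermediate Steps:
U(r, T) = -324/361 (U(r, T) = -972*1/1083 = -324/361)
U(2049, 254) - q(-1699) = -324/361 - 1*(-1699)² = -324/361 - 1*2886601 = -324/361 - 2886601 = -1042063285/361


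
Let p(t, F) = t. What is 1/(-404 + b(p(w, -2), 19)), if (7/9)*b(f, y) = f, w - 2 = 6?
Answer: -7/2756 ≈ -0.0025399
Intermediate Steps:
w = 8 (w = 2 + 6 = 8)
b(f, y) = 9*f/7
1/(-404 + b(p(w, -2), 19)) = 1/(-404 + (9/7)*8) = 1/(-404 + 72/7) = 1/(-2756/7) = -7/2756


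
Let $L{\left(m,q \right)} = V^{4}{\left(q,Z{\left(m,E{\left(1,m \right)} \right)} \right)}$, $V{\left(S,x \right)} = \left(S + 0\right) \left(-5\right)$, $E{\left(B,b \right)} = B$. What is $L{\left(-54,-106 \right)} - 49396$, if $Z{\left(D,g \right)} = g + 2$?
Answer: $78904760604$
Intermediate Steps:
$Z{\left(D,g \right)} = 2 + g$
$V{\left(S,x \right)} = - 5 S$ ($V{\left(S,x \right)} = S \left(-5\right) = - 5 S$)
$L{\left(m,q \right)} = 625 q^{4}$ ($L{\left(m,q \right)} = \left(- 5 q\right)^{4} = 625 q^{4}$)
$L{\left(-54,-106 \right)} - 49396 = 625 \left(-106\right)^{4} - 49396 = 625 \cdot 126247696 - 49396 = 78904810000 - 49396 = 78904760604$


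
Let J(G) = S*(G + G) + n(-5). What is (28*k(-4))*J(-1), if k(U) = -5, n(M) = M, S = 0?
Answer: 700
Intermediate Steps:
J(G) = -5 (J(G) = 0*(G + G) - 5 = 0*(2*G) - 5 = 0 - 5 = -5)
(28*k(-4))*J(-1) = (28*(-5))*(-5) = -140*(-5) = 700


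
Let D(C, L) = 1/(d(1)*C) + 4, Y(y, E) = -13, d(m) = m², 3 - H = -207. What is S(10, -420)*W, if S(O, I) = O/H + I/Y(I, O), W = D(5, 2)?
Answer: 8833/65 ≈ 135.89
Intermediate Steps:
H = 210 (H = 3 - 1*(-207) = 3 + 207 = 210)
D(C, L) = 4 + 1/C (D(C, L) = 1/(1²*C) + 4 = 1/(1*C) + 4 = 1/C + 4 = 4 + 1/C)
W = 21/5 (W = 4 + 1/5 = 4 + ⅕ = 21/5 ≈ 4.2000)
S(O, I) = -I/13 + O/210 (S(O, I) = O/210 + I/(-13) = O*(1/210) + I*(-1/13) = O/210 - I/13 = -I/13 + O/210)
S(10, -420)*W = (-1/13*(-420) + (1/210)*10)*(21/5) = (420/13 + 1/21)*(21/5) = (8833/273)*(21/5) = 8833/65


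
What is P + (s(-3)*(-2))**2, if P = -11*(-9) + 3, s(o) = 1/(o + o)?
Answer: 919/9 ≈ 102.11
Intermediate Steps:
s(o) = 1/(2*o)
P = 102 (P = 99 + 3 = 102)
P + (s(-3)*(-2))**2 = 102 + (((1/2)/(-3))*(-2))**2 = 102 + (((1/2)*(-1/3))*(-2))**2 = 102 + (-1/6*(-2))**2 = 102 + (1/3)**2 = 102 + 1/9 = 919/9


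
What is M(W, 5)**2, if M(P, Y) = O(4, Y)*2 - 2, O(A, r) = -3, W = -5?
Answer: 64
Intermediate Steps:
M(P, Y) = -8 (M(P, Y) = -3*2 - 2 = -6 - 2 = -8)
M(W, 5)**2 = (-8)**2 = 64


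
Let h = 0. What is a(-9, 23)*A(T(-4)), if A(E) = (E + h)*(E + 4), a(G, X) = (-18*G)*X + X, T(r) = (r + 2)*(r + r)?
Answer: 1199680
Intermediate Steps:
T(r) = 2*r*(2 + r) (T(r) = (2 + r)*(2*r) = 2*r*(2 + r))
a(G, X) = X - 18*G*X (a(G, X) = -18*G*X + X = X - 18*G*X)
A(E) = E*(4 + E) (A(E) = (E + 0)*(E + 4) = E*(4 + E))
a(-9, 23)*A(T(-4)) = (23*(1 - 18*(-9)))*((2*(-4)*(2 - 4))*(4 + 2*(-4)*(2 - 4))) = (23*(1 + 162))*((2*(-4)*(-2))*(4 + 2*(-4)*(-2))) = (23*163)*(16*(4 + 16)) = 3749*(16*20) = 3749*320 = 1199680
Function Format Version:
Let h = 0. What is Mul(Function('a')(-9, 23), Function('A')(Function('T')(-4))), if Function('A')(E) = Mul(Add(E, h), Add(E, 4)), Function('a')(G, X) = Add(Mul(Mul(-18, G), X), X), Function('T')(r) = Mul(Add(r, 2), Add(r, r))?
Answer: 1199680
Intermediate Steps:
Function('T')(r) = Mul(2, r, Add(2, r)) (Function('T')(r) = Mul(Add(2, r), Mul(2, r)) = Mul(2, r, Add(2, r)))
Function('a')(G, X) = Add(X, Mul(-18, G, X)) (Function('a')(G, X) = Add(Mul(-18, G, X), X) = Add(X, Mul(-18, G, X)))
Function('A')(E) = Mul(E, Add(4, E)) (Function('A')(E) = Mul(Add(E, 0), Add(E, 4)) = Mul(E, Add(4, E)))
Mul(Function('a')(-9, 23), Function('A')(Function('T')(-4))) = Mul(Mul(23, Add(1, Mul(-18, -9))), Mul(Mul(2, -4, Add(2, -4)), Add(4, Mul(2, -4, Add(2, -4))))) = Mul(Mul(23, Add(1, 162)), Mul(Mul(2, -4, -2), Add(4, Mul(2, -4, -2)))) = Mul(Mul(23, 163), Mul(16, Add(4, 16))) = Mul(3749, Mul(16, 20)) = Mul(3749, 320) = 1199680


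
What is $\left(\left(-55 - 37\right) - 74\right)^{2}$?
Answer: $27556$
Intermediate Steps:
$\left(\left(-55 - 37\right) - 74\right)^{2} = \left(-92 - 74\right)^{2} = \left(-166\right)^{2} = 27556$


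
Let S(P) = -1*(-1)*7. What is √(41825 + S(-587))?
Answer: 6*√1162 ≈ 204.53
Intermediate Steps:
S(P) = 7 (S(P) = 1*7 = 7)
√(41825 + S(-587)) = √(41825 + 7) = √41832 = 6*√1162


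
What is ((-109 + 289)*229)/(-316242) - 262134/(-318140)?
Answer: 1938445823/2794700830 ≈ 0.69361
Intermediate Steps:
((-109 + 289)*229)/(-316242) - 262134/(-318140) = (180*229)*(-1/316242) - 262134*(-1/318140) = 41220*(-1/316242) + 131067/159070 = -2290/17569 + 131067/159070 = 1938445823/2794700830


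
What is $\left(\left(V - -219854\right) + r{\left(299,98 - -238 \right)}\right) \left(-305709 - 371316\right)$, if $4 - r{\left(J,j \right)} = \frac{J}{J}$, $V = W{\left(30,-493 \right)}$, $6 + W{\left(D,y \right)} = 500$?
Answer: $-149183135775$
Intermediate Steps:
$W{\left(D,y \right)} = 494$ ($W{\left(D,y \right)} = -6 + 500 = 494$)
$V = 494$
$r{\left(J,j \right)} = 3$ ($r{\left(J,j \right)} = 4 - \frac{J}{J} = 4 - 1 = 3$)
$\left(\left(V - -219854\right) + r{\left(299,98 - -238 \right)}\right) \left(-305709 - 371316\right) = \left(\left(494 - -219854\right) + 3\right) \left(-305709 - 371316\right) = \left(\left(494 + 219854\right) + 3\right) \left(-677025\right) = \left(220348 + 3\right) \left(-677025\right) = 220351 \left(-677025\right) = -149183135775$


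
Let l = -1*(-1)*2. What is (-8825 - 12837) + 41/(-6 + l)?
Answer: -86689/4 ≈ -21672.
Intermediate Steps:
l = 2 (l = 1*2 = 2)
(-8825 - 12837) + 41/(-6 + l) = (-8825 - 12837) + 41/(-6 + 2) = -21662 + 41/(-4) = -21662 - ¼*41 = -21662 - 41/4 = -86689/4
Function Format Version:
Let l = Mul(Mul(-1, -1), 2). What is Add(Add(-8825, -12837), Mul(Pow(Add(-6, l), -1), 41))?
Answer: Rational(-86689, 4) ≈ -21672.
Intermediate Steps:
l = 2 (l = Mul(1, 2) = 2)
Add(Add(-8825, -12837), Mul(Pow(Add(-6, l), -1), 41)) = Add(Add(-8825, -12837), Mul(Pow(Add(-6, 2), -1), 41)) = Add(-21662, Mul(Pow(-4, -1), 41)) = Add(-21662, Mul(Rational(-1, 4), 41)) = Add(-21662, Rational(-41, 4)) = Rational(-86689, 4)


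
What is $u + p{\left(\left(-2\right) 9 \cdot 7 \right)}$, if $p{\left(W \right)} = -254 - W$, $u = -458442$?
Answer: $-458570$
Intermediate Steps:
$u + p{\left(\left(-2\right) 9 \cdot 7 \right)} = -458442 - \left(254 + \left(-2\right) 9 \cdot 7\right) = -458442 - \left(254 - 126\right) = -458442 - 128 = -458570$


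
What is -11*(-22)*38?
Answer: 9196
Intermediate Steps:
-11*(-22)*38 = 242*38 = 9196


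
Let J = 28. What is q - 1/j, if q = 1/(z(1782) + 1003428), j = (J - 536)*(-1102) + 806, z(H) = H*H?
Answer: -603055/390468738024 ≈ -1.5444e-6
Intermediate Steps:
z(H) = H²
j = 560622 (j = (28 - 536)*(-1102) + 806 = -508*(-1102) + 806 = 559816 + 806 = 560622)
q = 1/4178952 (q = 1/(1782² + 1003428) = 1/(3175524 + 1003428) = 1/4178952 ≈ 2.3929e-7)
q - 1/j = 1/4178952 - 1/560622 = -603055/390468738024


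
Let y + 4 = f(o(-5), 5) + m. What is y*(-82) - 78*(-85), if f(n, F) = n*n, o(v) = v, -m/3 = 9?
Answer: 7122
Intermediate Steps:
m = -27 (m = -3*9 = -27)
f(n, F) = n**2
y = -6 (y = -4 + ((-5)**2 - 27) = -4 + (25 - 27) = -4 - 2 = -6)
y*(-82) - 78*(-85) = -6*(-82) - 78*(-85) = 492 - 1*(-6630) = 492 + 6630 = 7122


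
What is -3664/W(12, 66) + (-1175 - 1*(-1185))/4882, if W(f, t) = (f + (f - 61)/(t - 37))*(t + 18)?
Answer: -64811329/15327039 ≈ -4.2286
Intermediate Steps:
W(f, t) = (18 + t)*(f + (-61 + f)/(-37 + t)) (W(f, t) = (f + (-61 + f)/(-37 + t))*(18 + t) = (18 + t)*(f + (-61 + f)/(-37 + t)))
-3664/W(12, 66) + (-1175 - 1*(-1185))/4882 = -3664*(-37 + 66)/(-1098 - 648*12 - 61*66 + 12*66**2 - 18*12*66) + (-1175 - 1*(-1185))/4882 = -3664*29/(-1098 - 7776 - 4026 + 12*4356 - 14256) + (-1175 + 1185)*(1/4882) = -3664*29/(-1098 - 7776 - 4026 + 52272 - 14256) + 10*(1/4882) = -3664/((1/29)*25116) + 5/2441 = -3664/25116/29 + 5/2441 = -3664*29/25116 + 5/2441 = -26564/6279 + 5/2441 = -64811329/15327039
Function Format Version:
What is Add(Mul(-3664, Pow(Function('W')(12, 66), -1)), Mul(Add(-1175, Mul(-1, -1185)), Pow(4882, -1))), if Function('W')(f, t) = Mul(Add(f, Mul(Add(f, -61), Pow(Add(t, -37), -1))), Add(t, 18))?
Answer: Rational(-64811329, 15327039) ≈ -4.2286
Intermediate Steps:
Function('W')(f, t) = Mul(Add(18, t), Add(f, Mul(Pow(Add(-37, t), -1), Add(-61, f)))) (Function('W')(f, t) = Mul(Add(f, Mul(Add(-61, f), Pow(Add(-37, t), -1))), Add(18, t)) = Mul(Add(f, Mul(Pow(Add(-37, t), -1), Add(-61, f))), Add(18, t)) = Mul(Add(18, t), Add(f, Mul(Pow(Add(-37, t), -1), Add(-61, f)))))
Add(Mul(-3664, Pow(Function('W')(12, 66), -1)), Mul(Add(-1175, Mul(-1, -1185)), Pow(4882, -1))) = Add(Mul(-3664, Pow(Mul(Pow(Add(-37, 66), -1), Add(-1098, Mul(-648, 12), Mul(-61, 66), Mul(12, Pow(66, 2)), Mul(-18, 12, 66))), -1)), Mul(Add(-1175, Mul(-1, -1185)), Pow(4882, -1))) = Add(Mul(-3664, Pow(Mul(Pow(29, -1), Add(-1098, -7776, -4026, Mul(12, 4356), -14256)), -1)), Mul(Add(-1175, 1185), Rational(1, 4882))) = Add(Mul(-3664, Pow(Mul(Rational(1, 29), Add(-1098, -7776, -4026, 52272, -14256)), -1)), Mul(10, Rational(1, 4882))) = Add(Mul(-3664, Pow(Mul(Rational(1, 29), 25116), -1)), Rational(5, 2441)) = Add(Mul(-3664, Pow(Rational(25116, 29), -1)), Rational(5, 2441)) = Add(Mul(-3664, Rational(29, 25116)), Rational(5, 2441)) = Add(Rational(-26564, 6279), Rational(5, 2441)) = Rational(-64811329, 15327039)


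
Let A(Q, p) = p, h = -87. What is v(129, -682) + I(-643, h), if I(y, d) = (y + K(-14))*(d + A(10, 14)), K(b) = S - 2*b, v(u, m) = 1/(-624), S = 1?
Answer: 27968927/624 ≈ 44822.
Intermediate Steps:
v(u, m) = -1/624
K(b) = 1 - 2*b
I(y, d) = (14 + d)*(29 + y) (I(y, d) = (y + (1 - 2*(-14)))*(d + 14) = (y + (1 + 28))*(14 + d) = (y + 29)*(14 + d) = (29 + y)*(14 + d) = (14 + d)*(29 + y))
v(129, -682) + I(-643, h) = -1/624 + (406 + 14*(-643) + 29*(-87) - 87*(-643)) = -1/624 + (406 - 9002 - 2523 + 55941) = -1/624 + 44822 = 27968927/624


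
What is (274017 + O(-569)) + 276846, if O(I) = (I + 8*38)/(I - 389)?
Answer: 527727019/958 ≈ 5.5086e+5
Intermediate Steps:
O(I) = (304 + I)/(-389 + I) (O(I) = (I + 304)/(-389 + I) = (304 + I)/(-389 + I))
(274017 + O(-569)) + 276846 = (274017 + (304 - 569)/(-389 - 569)) + 276846 = (274017 - 265/(-958)) + 276846 = (274017 - 1/958*(-265)) + 276846 = (274017 + 265/958) + 276846 = 262508551/958 + 276846 = 527727019/958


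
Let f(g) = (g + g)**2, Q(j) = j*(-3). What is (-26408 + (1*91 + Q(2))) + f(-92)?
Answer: 7533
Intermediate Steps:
Q(j) = -3*j
f(g) = 4*g**2 (f(g) = (2*g)**2 = 4*g**2)
(-26408 + (1*91 + Q(2))) + f(-92) = (-26408 + (1*91 - 3*2)) + 4*(-92)**2 = (-26408 + (91 - 6)) + 4*8464 = (-26408 + 85) + 33856 = -26323 + 33856 = 7533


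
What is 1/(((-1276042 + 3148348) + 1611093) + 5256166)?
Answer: 1/8739565 ≈ 1.1442e-7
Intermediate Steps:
1/(((-1276042 + 3148348) + 1611093) + 5256166) = 1/((1872306 + 1611093) + 5256166) = 1/(3483399 + 5256166) = 1/8739565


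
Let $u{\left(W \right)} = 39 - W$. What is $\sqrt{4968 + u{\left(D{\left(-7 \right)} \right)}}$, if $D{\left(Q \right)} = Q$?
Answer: $\sqrt{5014} \approx 70.81$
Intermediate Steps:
$\sqrt{4968 + u{\left(D{\left(-7 \right)} \right)}} = \sqrt{4968 + \left(39 - -7\right)} = \sqrt{4968 + \left(39 + 7\right)} = \sqrt{4968 + 46} = \sqrt{5014}$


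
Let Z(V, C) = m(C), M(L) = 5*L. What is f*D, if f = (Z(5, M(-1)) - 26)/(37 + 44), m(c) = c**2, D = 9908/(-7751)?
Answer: 9908/627831 ≈ 0.015781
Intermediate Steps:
D = -9908/7751 (D = 9908*(-1/7751) = -9908/7751 ≈ -1.2783)
Z(V, C) = C**2
f = -1/81 (f = ((5*(-1))**2 - 26)/(37 + 44) = ((-5)**2 - 26)/81 = (25 - 26)*(1/81) = -1*1/81 = -1/81 ≈ -0.012346)
f*D = -1/81*(-9908/7751) = 9908/627831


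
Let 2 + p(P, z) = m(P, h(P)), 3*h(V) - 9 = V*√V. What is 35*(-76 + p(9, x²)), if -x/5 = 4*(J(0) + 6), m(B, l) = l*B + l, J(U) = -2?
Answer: 1470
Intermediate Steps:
h(V) = 3 + V^(3/2)/3 (h(V) = 3 + (V*√V)/3 = 3 + V^(3/2)/3)
m(B, l) = l + B*l (m(B, l) = B*l + l = l + B*l)
x = -80 (x = -20*(-2 + 6) = -20*4 = -5*16 = -80)
p(P, z) = -2 + (1 + P)*(3 + P^(3/2)/3) (p(P, z) = -2 + (3 + P^(3/2)/3)*(1 + P) = -2 + (1 + P)*(3 + P^(3/2)/3))
35*(-76 + p(9, x²)) = 35*(-76 + (-2 + (1 + 9)*(9 + 9^(3/2))/3)) = 35*(-76 + (-2 + (⅓)*10*(9 + 27))) = 35*(-76 + (-2 + (⅓)*10*36)) = 35*(-76 + (-2 + 120)) = 35*(-76 + 118) = 35*42 = 1470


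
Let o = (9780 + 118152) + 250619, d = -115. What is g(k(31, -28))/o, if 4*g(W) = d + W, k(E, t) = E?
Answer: -21/378551 ≈ -5.5475e-5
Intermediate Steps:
g(W) = -115/4 + W/4 (g(W) = (-115 + W)/4 = -115/4 + W/4)
o = 378551 (o = 127932 + 250619 = 378551)
g(k(31, -28))/o = (-115/4 + (¼)*31)/378551 = (-115/4 + 31/4)*(1/378551) = -21*1/378551 = -21/378551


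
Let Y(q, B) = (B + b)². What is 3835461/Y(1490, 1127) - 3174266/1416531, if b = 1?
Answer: 154907126183/200263486656 ≈ 0.77352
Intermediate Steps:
Y(q, B) = (1 + B)² (Y(q, B) = (B + 1)² = (1 + B)²)
3835461/Y(1490, 1127) - 3174266/1416531 = 3835461/((1 + 1127)²) - 3174266/1416531 = 3835461/(1128²) - 3174266*1/1416531 = 3835461/1272384 - 3174266/1416531 = 3835461*(1/1272384) - 3174266/1416531 = 1278487/424128 - 3174266/1416531 = 154907126183/200263486656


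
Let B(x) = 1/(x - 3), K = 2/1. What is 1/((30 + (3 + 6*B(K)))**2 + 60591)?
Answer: 1/61320 ≈ 1.6308e-5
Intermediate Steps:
K = 2 (K = 2*1 = 2)
B(x) = 1/(-3 + x)
1/((30 + (3 + 6*B(K)))**2 + 60591) = 1/((30 + (3 + 6/(-3 + 2)))**2 + 60591) = 1/((30 + (3 + 6/(-1)))**2 + 60591) = 1/((30 + (3 + 6*(-1)))**2 + 60591) = 1/((30 + (3 - 6))**2 + 60591) = 1/((30 - 3)**2 + 60591) = 1/(27**2 + 60591) = 1/(729 + 60591) = 1/61320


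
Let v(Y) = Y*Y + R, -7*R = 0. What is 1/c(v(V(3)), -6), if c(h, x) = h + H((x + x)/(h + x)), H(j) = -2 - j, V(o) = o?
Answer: 1/11 ≈ 0.090909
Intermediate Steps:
R = 0 (R = -⅐*0 = 0)
v(Y) = Y² (v(Y) = Y*Y + 0 = Y² + 0 = Y²)
c(h, x) = -2 + h - 2*x/(h + x) (c(h, x) = h + (-2 - (x + x)/(h + x)) = h + (-2 - 2*x/(h + x)) = -2 + h - 2*x/(h + x))
1/c(v(V(3)), -6) = 1/((-2*(-6) + (-2 + 3²)*(3² - 6))/(3² - 6)) = 1/((12 + (-2 + 9)*(9 - 6))/(9 - 6)) = 1/((12 + 7*3)/3) = 1/((12 + 21)/3) = 1/((⅓)*33) = 1/11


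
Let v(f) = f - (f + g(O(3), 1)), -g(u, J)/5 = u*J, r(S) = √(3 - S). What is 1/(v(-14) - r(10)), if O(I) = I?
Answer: 15/232 + I*√7/232 ≈ 0.064655 + 0.011404*I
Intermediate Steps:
g(u, J) = -5*J*u (g(u, J) = -5*u*J = -5*J*u)
v(f) = 15 (v(f) = f - (f - 5*1*3) = f - (f - 15) = f - (-15 + f) = f + (15 - f) = 15)
1/(v(-14) - r(10)) = 1/(15 - √(3 - 1*10)) = 1/(15 - √(3 - 10)) = 1/(15 - √(-7)) = 1/(15 - I*√7)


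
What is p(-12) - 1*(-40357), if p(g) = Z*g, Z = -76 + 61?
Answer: 40537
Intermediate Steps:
Z = -15
p(g) = -15*g
p(-12) - 1*(-40357) = -15*(-12) - 1*(-40357) = 180 + 40357 = 40537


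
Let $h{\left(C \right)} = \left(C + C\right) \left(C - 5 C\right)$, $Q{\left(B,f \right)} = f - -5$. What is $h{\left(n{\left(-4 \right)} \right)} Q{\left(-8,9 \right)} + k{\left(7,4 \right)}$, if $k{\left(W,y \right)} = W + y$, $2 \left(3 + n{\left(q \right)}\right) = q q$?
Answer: $-2789$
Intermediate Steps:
$n{\left(q \right)} = -3 + \frac{q^{2}}{2}$ ($n{\left(q \right)} = -3 + \frac{q q}{2} = -3 + \frac{q^{2}}{2}$)
$Q{\left(B,f \right)} = 5 + f$ ($Q{\left(B,f \right)} = f + 5 = 5 + f$)
$h{\left(C \right)} = - 8 C^{2}$ ($h{\left(C \right)} = 2 C \left(- 4 C\right) = - 8 C^{2}$)
$h{\left(n{\left(-4 \right)} \right)} Q{\left(-8,9 \right)} + k{\left(7,4 \right)} = - 8 \left(-3 + \frac{\left(-4\right)^{2}}{2}\right)^{2} \left(5 + 9\right) + \left(7 + 4\right) = - 8 \left(-3 + \frac{1}{2} \cdot 16\right)^{2} \cdot 14 + 11 = - 8 \left(-3 + 8\right)^{2} \cdot 14 + 11 = - 8 \cdot 5^{2} \cdot 14 + 11 = \left(-8\right) 25 \cdot 14 + 11 = \left(-200\right) 14 + 11 = -2800 + 11 = -2789$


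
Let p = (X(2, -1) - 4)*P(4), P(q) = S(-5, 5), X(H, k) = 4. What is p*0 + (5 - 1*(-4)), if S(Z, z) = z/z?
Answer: 9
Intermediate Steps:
S(Z, z) = 1
P(q) = 1
p = 0 (p = (4 - 4)*1 = 0*1 = 0)
p*0 + (5 - 1*(-4)) = 0*0 + (5 - 1*(-4)) = 0 + (5 + 4) = 0 + 9 = 9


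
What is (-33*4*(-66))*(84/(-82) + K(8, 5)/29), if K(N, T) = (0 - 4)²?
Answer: -4896144/1189 ≈ -4117.9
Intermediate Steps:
K(N, T) = 16 (K(N, T) = (-4)² = 16)
(-33*4*(-66))*(84/(-82) + K(8, 5)/29) = (-33*4*(-66))*(84/(-82) + 16/29) = (-132*(-66))*(84*(-1/82) + 16*(1/29)) = 8712*(-42/41 + 16/29) = 8712*(-562/1189) = -4896144/1189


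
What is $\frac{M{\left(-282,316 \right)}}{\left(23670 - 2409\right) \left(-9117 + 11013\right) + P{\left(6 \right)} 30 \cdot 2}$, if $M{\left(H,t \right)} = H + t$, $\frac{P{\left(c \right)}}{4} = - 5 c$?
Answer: $\frac{17}{20151828} \approx 8.436 \cdot 10^{-7}$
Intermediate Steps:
$P{\left(c \right)} = - 20 c$ ($P{\left(c \right)} = 4 \left(- 5 c\right) = - 20 c$)
$\frac{M{\left(-282,316 \right)}}{\left(23670 - 2409\right) \left(-9117 + 11013\right) + P{\left(6 \right)} 30 \cdot 2} = \frac{-282 + 316}{\left(23670 - 2409\right) \left(-9117 + 11013\right) + \left(-20\right) 6 \cdot 30 \cdot 2} = \frac{34}{21261 \cdot 1896 + \left(-120\right) 30 \cdot 2} = \frac{34}{40310856 - 7200} = \frac{34}{40303656} = 34 \cdot \frac{1}{40303656} = \frac{17}{20151828}$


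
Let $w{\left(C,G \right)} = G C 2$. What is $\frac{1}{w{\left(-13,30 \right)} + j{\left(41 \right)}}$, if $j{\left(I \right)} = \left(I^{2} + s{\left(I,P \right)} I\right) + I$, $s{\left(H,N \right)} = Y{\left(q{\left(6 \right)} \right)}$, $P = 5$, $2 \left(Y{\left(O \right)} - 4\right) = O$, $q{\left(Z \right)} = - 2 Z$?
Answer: $\frac{1}{860} \approx 0.0011628$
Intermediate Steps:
$Y{\left(O \right)} = 4 + \frac{O}{2}$
$s{\left(H,N \right)} = -2$ ($s{\left(H,N \right)} = 4 + \frac{\left(-2\right) 6}{2} = 4 + \frac{1}{2} \left(-12\right) = 4 - 6 = -2$)
$j{\left(I \right)} = I^{2} - I$ ($j{\left(I \right)} = \left(I^{2} - 2 I\right) + I = I^{2} - I$)
$w{\left(C,G \right)} = 2 C G$ ($w{\left(C,G \right)} = C G 2 = 2 C G$)
$\frac{1}{w{\left(-13,30 \right)} + j{\left(41 \right)}} = \frac{1}{2 \left(-13\right) 30 + 41 \left(-1 + 41\right)} = \frac{1}{-780 + 41 \cdot 40} = \frac{1}{-780 + 1640} = \frac{1}{860}$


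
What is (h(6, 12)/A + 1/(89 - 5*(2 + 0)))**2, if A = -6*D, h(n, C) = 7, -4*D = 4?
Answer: 312481/224676 ≈ 1.3908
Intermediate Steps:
D = -1 (D = -1/4*4 = -1)
A = 6 (A = -6*(-1) = 6)
(h(6, 12)/A + 1/(89 - 5*(2 + 0)))**2 = (7/6 + 1/(89 - 5*(2 + 0)))**2 = (7*(1/6) + 1/(89 - 5*2))**2 = (7/6 + 1/(89 - 10))**2 = (7/6 + 1/79)**2 = (559/474)**2 = 312481/224676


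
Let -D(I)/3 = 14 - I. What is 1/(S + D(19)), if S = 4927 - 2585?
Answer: 1/2357 ≈ 0.00042427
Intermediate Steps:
S = 2342
D(I) = -42 + 3*I (D(I) = -3*(14 - I) = -42 + 3*I)
1/(S + D(19)) = 1/(2342 + (-42 + 3*19)) = 1/(2342 + (-42 + 57)) = 1/(2342 + 15) = 1/2357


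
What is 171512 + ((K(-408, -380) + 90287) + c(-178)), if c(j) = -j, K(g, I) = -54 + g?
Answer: 261515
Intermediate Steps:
171512 + ((K(-408, -380) + 90287) + c(-178)) = 171512 + (((-54 - 408) + 90287) - 1*(-178)) = 171512 + ((-462 + 90287) + 178) = 171512 + (89825 + 178) = 171512 + 90003 = 261515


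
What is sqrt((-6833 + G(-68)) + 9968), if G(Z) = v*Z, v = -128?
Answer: sqrt(11839) ≈ 108.81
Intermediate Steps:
G(Z) = -128*Z
sqrt((-6833 + G(-68)) + 9968) = sqrt((-6833 - 128*(-68)) + 9968) = sqrt((-6833 + 8704) + 9968) = sqrt(1871 + 9968) = sqrt(11839)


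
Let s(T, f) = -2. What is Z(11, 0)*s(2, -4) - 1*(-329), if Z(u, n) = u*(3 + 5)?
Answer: 153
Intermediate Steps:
Z(u, n) = 8*u (Z(u, n) = u*8 = 8*u)
Z(11, 0)*s(2, -4) - 1*(-329) = (8*11)*(-2) - 1*(-329) = 88*(-2) + 329 = -176 + 329 = 153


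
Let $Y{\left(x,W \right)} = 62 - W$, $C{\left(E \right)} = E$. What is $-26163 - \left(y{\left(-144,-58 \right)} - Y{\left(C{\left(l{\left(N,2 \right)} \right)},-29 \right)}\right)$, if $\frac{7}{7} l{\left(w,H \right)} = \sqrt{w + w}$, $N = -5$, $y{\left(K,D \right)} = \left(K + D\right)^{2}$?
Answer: $-66876$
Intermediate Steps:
$y{\left(K,D \right)} = \left(D + K\right)^{2}$
$l{\left(w,H \right)} = \sqrt{2} \sqrt{w}$ ($l{\left(w,H \right)} = \sqrt{w + w} = \sqrt{2 w} = \sqrt{2} \sqrt{w}$)
$-26163 - \left(y{\left(-144,-58 \right)} - Y{\left(C{\left(l{\left(N,2 \right)} \right)},-29 \right)}\right) = -26163 - \left(\left(-58 - 144\right)^{2} - \left(62 - -29\right)\right) = -26163 - \left(\left(-202\right)^{2} - \left(62 + 29\right)\right) = -26163 - \left(40804 - 91\right) = -26163 - 40713 = -66876$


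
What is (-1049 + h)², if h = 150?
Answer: 808201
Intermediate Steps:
(-1049 + h)² = (-1049 + 150)² = (-899)² = 808201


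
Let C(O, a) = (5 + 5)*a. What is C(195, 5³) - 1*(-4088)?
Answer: 5338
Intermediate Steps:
C(O, a) = 10*a
C(195, 5³) - 1*(-4088) = 10*5³ - 1*(-4088) = 10*125 + 4088 = 1250 + 4088 = 5338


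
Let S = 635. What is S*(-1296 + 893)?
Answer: -255905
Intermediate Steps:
S*(-1296 + 893) = 635*(-1296 + 893) = 635*(-403) = -255905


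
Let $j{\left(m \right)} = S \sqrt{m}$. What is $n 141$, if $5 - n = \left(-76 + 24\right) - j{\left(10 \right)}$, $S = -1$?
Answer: $8037 - 141 \sqrt{10} \approx 7591.1$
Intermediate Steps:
$j{\left(m \right)} = - \sqrt{m}$
$n = 57 - \sqrt{10}$ ($n = 5 - \left(\left(-76 + 24\right) - - \sqrt{10}\right) = 5 - \left(-52 + \sqrt{10}\right) = 5 + \left(52 - \sqrt{10}\right) = 57 - \sqrt{10} \approx 53.838$)
$n 141 = \left(57 - \sqrt{10}\right) 141 = 8037 - 141 \sqrt{10}$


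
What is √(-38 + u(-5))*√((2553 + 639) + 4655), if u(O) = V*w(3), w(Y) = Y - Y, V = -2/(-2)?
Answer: 19*I*√826 ≈ 546.06*I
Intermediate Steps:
V = 1 (V = -2*(-½) = 1)
w(Y) = 0
u(O) = 0 (u(O) = 1*0 = 0)
√(-38 + u(-5))*√((2553 + 639) + 4655) = √(-38 + 0)*√((2553 + 639) + 4655) = √(-38)*√(3192 + 4655) = (I*√38)*√7847 = 19*I*√826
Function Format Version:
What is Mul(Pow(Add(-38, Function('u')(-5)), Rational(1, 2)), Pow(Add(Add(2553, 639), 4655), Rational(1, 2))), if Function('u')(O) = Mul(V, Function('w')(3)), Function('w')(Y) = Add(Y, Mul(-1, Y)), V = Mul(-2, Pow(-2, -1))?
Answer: Mul(19, I, Pow(826, Rational(1, 2))) ≈ Mul(546.06, I)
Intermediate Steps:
V = 1 (V = Mul(-2, Rational(-1, 2)) = 1)
Function('w')(Y) = 0
Function('u')(O) = 0 (Function('u')(O) = Mul(1, 0) = 0)
Mul(Pow(Add(-38, Function('u')(-5)), Rational(1, 2)), Pow(Add(Add(2553, 639), 4655), Rational(1, 2))) = Mul(Pow(Add(-38, 0), Rational(1, 2)), Pow(Add(Add(2553, 639), 4655), Rational(1, 2))) = Mul(Pow(-38, Rational(1, 2)), Pow(Add(3192, 4655), Rational(1, 2))) = Mul(Mul(I, Pow(38, Rational(1, 2))), Pow(7847, Rational(1, 2))) = Mul(19, I, Pow(826, Rational(1, 2)))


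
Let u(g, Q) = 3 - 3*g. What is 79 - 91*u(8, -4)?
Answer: 1990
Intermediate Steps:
79 - 91*u(8, -4) = 79 - 91*(3 - 3*8) = 79 - 91*(3 - 24) = 79 - 91*(-21) = 79 + 1911 = 1990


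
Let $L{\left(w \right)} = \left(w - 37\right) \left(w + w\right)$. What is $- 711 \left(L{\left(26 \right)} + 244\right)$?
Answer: $233208$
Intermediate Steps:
$L{\left(w \right)} = 2 w \left(-37 + w\right)$ ($L{\left(w \right)} = \left(-37 + w\right) 2 w = 2 w \left(-37 + w\right)$)
$- 711 \left(L{\left(26 \right)} + 244\right) = - 711 \left(2 \cdot 26 \left(-37 + 26\right) + 244\right) = - 711 \left(2 \cdot 26 \left(-11\right) + 244\right) = - 711 \left(-572 + 244\right) = \left(-711\right) \left(-328\right) = 233208$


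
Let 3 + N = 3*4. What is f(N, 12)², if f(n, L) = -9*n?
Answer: 6561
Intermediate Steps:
N = 9 (N = -3 + 3*4 = -3 + 12 = 9)
f(N, 12)² = (-9*9)² = (-81)² = 6561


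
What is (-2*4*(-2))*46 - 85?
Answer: 651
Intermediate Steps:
(-2*4*(-2))*46 - 85 = -8*(-2)*46 - 85 = 16*46 - 85 = 736 - 85 = 651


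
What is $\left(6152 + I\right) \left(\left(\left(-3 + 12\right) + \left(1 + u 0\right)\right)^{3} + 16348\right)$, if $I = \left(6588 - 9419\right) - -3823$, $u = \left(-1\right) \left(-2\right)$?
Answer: $123934112$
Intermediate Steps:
$u = 2$
$I = 992$ ($I = \left(6588 - 9419\right) + 3823 = -2831 + 3823 = 992$)
$\left(6152 + I\right) \left(\left(\left(-3 + 12\right) + \left(1 + u 0\right)\right)^{3} + 16348\right) = \left(6152 + 992\right) \left(\left(\left(-3 + 12\right) + \left(1 + 2 \cdot 0\right)\right)^{3} + 16348\right) = 7144 \left(\left(9 + \left(1 + 0\right)\right)^{3} + 16348\right) = 7144 \left(\left(9 + 1\right)^{3} + 16348\right) = 7144 \left(10^{3} + 16348\right) = 7144 \left(1000 + 16348\right) = 7144 \cdot 17348 = 123934112$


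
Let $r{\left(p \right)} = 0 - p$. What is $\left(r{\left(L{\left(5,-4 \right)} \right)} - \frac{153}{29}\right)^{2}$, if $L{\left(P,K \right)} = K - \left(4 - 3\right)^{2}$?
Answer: $\frac{64}{841} \approx 0.0761$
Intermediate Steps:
$L{\left(P,K \right)} = -1 + K$ ($L{\left(P,K \right)} = K - 1^{2} = K - 1 = -1 + K$)
$r{\left(p \right)} = - p$
$\left(r{\left(L{\left(5,-4 \right)} \right)} - \frac{153}{29}\right)^{2} = \left(- (-1 - 4) - \frac{153}{29}\right)^{2} = \left(\left(-1\right) \left(-5\right) - \frac{153}{29}\right)^{2} = \left(5 - \frac{153}{29}\right)^{2} = \left(- \frac{8}{29}\right)^{2} = \frac{64}{841}$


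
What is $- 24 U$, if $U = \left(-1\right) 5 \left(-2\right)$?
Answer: $-240$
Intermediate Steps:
$U = 10$ ($U = \left(-5\right) \left(-2\right) = 10$)
$- 24 U = \left(-24\right) 10 = -240$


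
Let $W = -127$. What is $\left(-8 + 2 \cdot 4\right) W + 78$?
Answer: $78$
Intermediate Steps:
$\left(-8 + 2 \cdot 4\right) W + 78 = \left(-8 + 2 \cdot 4\right) \left(-127\right) + 78 = \left(-8 + 8\right) \left(-127\right) + 78 = 0 \left(-127\right) + 78 = 0 + 78 = 78$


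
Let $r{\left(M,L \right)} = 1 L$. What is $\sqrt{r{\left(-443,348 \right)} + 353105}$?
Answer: $\sqrt{353453} \approx 594.52$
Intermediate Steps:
$r{\left(M,L \right)} = L$
$\sqrt{r{\left(-443,348 \right)} + 353105} = \sqrt{348 + 353105} = \sqrt{353453}$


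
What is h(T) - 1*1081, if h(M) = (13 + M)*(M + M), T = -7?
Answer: -1165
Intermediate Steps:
h(M) = 2*M*(13 + M) (h(M) = (13 + M)*(2*M) = 2*M*(13 + M))
h(T) - 1*1081 = 2*(-7)*(13 - 7) - 1*1081 = 2*(-7)*6 - 1081 = -84 - 1081 = -1165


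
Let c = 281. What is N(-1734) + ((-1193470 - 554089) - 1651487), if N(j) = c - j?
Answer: -3397031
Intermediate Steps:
N(j) = 281 - j
N(-1734) + ((-1193470 - 554089) - 1651487) = (281 - 1*(-1734)) + ((-1193470 - 554089) - 1651487) = (281 + 1734) + (-1747559 - 1651487) = 2015 - 3399046 = -3397031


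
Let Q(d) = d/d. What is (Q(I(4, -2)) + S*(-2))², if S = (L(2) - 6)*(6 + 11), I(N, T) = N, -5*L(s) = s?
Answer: 1194649/25 ≈ 47786.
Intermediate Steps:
L(s) = -s/5
Q(d) = 1
S = -544/5 (S = (-⅕*2 - 6)*(6 + 11) = (-⅖ - 6)*17 = -32/5*17 = -544/5 ≈ -108.80)
(Q(I(4, -2)) + S*(-2))² = (1 - 544/5*(-2))² = (1 + 1088/5)² = (1093/5)² = 1194649/25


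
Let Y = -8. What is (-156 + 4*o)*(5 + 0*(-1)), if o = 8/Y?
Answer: -800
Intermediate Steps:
o = -1 (o = 8/(-8) = 8*(-⅛) = -1)
(-156 + 4*o)*(5 + 0*(-1)) = (-156 + 4*(-1))*(5 + 0*(-1)) = (-156 - 4)*(5 + 0) = -160*5 = -800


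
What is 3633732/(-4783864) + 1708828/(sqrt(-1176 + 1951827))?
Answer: -908433/1195966 + 1708828*sqrt(216739)/650217 ≈ 1222.8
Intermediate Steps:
3633732/(-4783864) + 1708828/(sqrt(-1176 + 1951827)) = 3633732*(-1/4783864) + 1708828/(sqrt(1950651)) = -908433/1195966 + 1708828/((3*sqrt(216739))) = -908433/1195966 + 1708828*(sqrt(216739)/650217) = -908433/1195966 + 1708828*sqrt(216739)/650217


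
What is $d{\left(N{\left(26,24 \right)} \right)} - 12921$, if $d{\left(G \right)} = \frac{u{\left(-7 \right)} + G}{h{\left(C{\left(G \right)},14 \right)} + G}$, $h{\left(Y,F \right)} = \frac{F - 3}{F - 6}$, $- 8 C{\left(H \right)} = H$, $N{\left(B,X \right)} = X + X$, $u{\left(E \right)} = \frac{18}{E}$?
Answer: $- \frac{35724021}{2765} \approx -12920.0$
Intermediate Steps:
$N{\left(B,X \right)} = 2 X$
$C{\left(H \right)} = - \frac{H}{8}$
$h{\left(Y,F \right)} = \frac{-3 + F}{-6 + F}$
$d{\left(G \right)} = \frac{- \frac{18}{7} + G}{\frac{11}{8} + G}$ ($d{\left(G \right)} = \frac{\frac{18}{-7} + G}{\frac{-3 + 14}{-6 + 14} + G} = \frac{18 \left(- \frac{1}{7}\right) + G}{\frac{1}{8} \cdot 11 + G} = \frac{- \frac{18}{7} + G}{\frac{1}{8} \cdot 11 + G} = \frac{- \frac{18}{7} + G}{\frac{11}{8} + G}$)
$d{\left(N{\left(26,24 \right)} \right)} - 12921 = \frac{8 \left(-18 + 7 \cdot 2 \cdot 24\right)}{7 \left(11 + 8 \cdot 2 \cdot 24\right)} - 12921 = \frac{8 \left(-18 + 7 \cdot 48\right)}{7 \left(11 + 8 \cdot 48\right)} - 12921 = \frac{8 \left(-18 + 336\right)}{7 \left(11 + 384\right)} - 12921 = \frac{8}{7} \cdot \frac{1}{395} \cdot 318 - 12921 = \frac{2544}{2765} - 12921 = - \frac{35724021}{2765}$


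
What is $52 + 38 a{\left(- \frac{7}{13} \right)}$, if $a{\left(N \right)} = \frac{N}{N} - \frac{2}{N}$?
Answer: $\frac{1618}{7} \approx 231.14$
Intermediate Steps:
$a{\left(N \right)} = 1 - \frac{2}{N}$
$52 + 38 a{\left(- \frac{7}{13} \right)} = 52 + 38 \frac{-2 - \frac{7}{13}}{\left(-7\right) \frac{1}{13}} = 52 + 38 \frac{-2 - \frac{7}{13}}{- \frac{7}{13}} = 52 + 38 \left(\left(- \frac{13}{7}\right) \left(- \frac{33}{13}\right)\right) = 52 + 38 \cdot \frac{33}{7} = 52 + \frac{1254}{7} = \frac{1618}{7}$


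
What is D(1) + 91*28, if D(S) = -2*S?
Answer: 2546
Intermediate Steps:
D(1) + 91*28 = -2*1 + 91*28 = -2 + 2548 = 2546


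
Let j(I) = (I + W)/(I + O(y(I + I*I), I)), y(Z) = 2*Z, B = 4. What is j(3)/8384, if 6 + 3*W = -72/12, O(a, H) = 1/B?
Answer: -1/27248 ≈ -3.6700e-5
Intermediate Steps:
O(a, H) = ¼ (O(a, H) = 1/4 = ¼)
W = -4 (W = -2 + (-72/12)/3 = -2 + (-72*1/12)/3 = -2 + (⅓)*(-6) = -2 - 2 = -4)
j(I) = (-4 + I)/(¼ + I) (j(I) = (I - 4)/(I + ¼) = (-4 + I)/(¼ + I))
j(3)/8384 = (4*(-4 + 3)/(1 + 4*3))/8384 = (4*(-1)/(1 + 12))*(1/8384) = (4*(-1)/13)*(1/8384) = (4*(1/13)*(-1))*(1/8384) = -4/13*1/8384 = -1/27248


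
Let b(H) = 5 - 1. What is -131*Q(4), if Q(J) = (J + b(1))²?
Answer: -8384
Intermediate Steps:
b(H) = 4
Q(J) = (4 + J)² (Q(J) = (J + 4)² = (4 + J)²)
-131*Q(4) = -131*(4 + 4)² = -131*8² = -131*64 = -8384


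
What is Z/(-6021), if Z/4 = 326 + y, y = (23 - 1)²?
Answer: -120/223 ≈ -0.53812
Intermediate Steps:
y = 484 (y = 22² = 484)
Z = 3240 (Z = 4*(326 + 484) = 4*810 = 3240)
Z/(-6021) = 3240/(-6021) = 3240*(-1/6021) = -120/223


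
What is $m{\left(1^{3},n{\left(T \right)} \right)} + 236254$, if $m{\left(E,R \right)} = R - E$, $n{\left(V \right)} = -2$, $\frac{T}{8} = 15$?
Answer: $236251$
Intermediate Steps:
$T = 120$ ($T = 8 \cdot 15 = 120$)
$m{\left(1^{3},n{\left(T \right)} \right)} + 236254 = \left(-2 - 1^{3}\right) + 236254 = \left(-2 - 1\right) + 236254 = -3 + 236254 = 236251$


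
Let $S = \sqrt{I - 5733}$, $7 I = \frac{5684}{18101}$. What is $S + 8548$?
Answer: $8548 + \frac{i \sqrt{1878380972321}}{18101} \approx 8548.0 + 75.716 i$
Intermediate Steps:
$I = \frac{812}{18101}$ ($I = \frac{5684 \cdot \frac{1}{18101}}{7} = \frac{1}{7} \cdot \frac{5684}{18101} = \frac{812}{18101} \approx 0.044859$)
$S = \frac{i \sqrt{1878380972321}}{18101}$ ($S = \sqrt{\frac{812}{18101} - 5733} = \sqrt{- \frac{103772221}{18101}} = \frac{i \sqrt{1878380972321}}{18101} \approx 75.716 i$)
$S + 8548 = \frac{i \sqrt{1878380972321}}{18101} + 8548 = 8548 + \frac{i \sqrt{1878380972321}}{18101}$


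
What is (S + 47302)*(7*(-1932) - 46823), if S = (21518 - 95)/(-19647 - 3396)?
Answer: -21925243133787/7681 ≈ -2.8545e+9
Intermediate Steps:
S = -7141/7681 (S = 21423/(-23043) = 21423*(-1/23043) = -7141/7681 ≈ -0.92970)
(S + 47302)*(7*(-1932) - 46823) = (-7141/7681 + 47302)*(7*(-1932) - 46823) = 363319521*(-13524 - 46823)/7681 = (363319521/7681)*(-60347) = -21925243133787/7681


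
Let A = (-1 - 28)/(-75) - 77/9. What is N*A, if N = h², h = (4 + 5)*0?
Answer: 0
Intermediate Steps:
A = -1838/225 (A = -29*(-1/75) - 77*⅑ = 29/75 - 77/9 = -1838/225 ≈ -8.1689)
h = 0 (h = 9*0 = 0)
N = 0 (N = 0² = 0)
N*A = 0*(-1838/225) = 0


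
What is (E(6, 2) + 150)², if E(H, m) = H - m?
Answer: 23716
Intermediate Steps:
(E(6, 2) + 150)² = ((6 - 1*2) + 150)² = ((6 - 2) + 150)² = (4 + 150)² = 154² = 23716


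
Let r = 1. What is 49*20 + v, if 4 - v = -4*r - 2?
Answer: 990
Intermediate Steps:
v = 10 (v = 4 - (-4*1 - 2) = 4 - (-4 - 2) = 4 - 1*(-6) = 4 + 6 = 10)
49*20 + v = 49*20 + 10 = 980 + 10 = 990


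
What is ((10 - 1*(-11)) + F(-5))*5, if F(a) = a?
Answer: 80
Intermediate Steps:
((10 - 1*(-11)) + F(-5))*5 = ((10 - 1*(-11)) - 5)*5 = ((10 + 11) - 5)*5 = (21 - 5)*5 = 16*5 = 80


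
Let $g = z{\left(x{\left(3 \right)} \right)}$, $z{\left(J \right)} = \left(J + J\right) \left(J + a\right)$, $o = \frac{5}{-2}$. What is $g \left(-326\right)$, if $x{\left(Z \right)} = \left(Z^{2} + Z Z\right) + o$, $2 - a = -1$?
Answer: $-186961$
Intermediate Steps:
$a = 3$ ($a = 2 - -1 = 2 + 1 = 3$)
$o = - \frac{5}{2}$ ($o = 5 \left(- \frac{1}{2}\right) = - \frac{5}{2} \approx -2.5$)
$x{\left(Z \right)} = - \frac{5}{2} + 2 Z^{2}$ ($x{\left(Z \right)} = \left(Z^{2} + Z Z\right) - \frac{5}{2} = \left(Z^{2} + Z^{2}\right) - \frac{5}{2} = 2 Z^{2} - \frac{5}{2} = - \frac{5}{2} + 2 Z^{2}$)
$z{\left(J \right)} = 2 J \left(3 + J\right)$ ($z{\left(J \right)} = \left(J + J\right) \left(J + 3\right) = 2 J \left(3 + J\right)$)
$g = \frac{1147}{2}$ ($g = 2 \left(- \frac{5}{2} + 2 \cdot 3^{2}\right) \left(3 - \left(\frac{5}{2} - 2 \cdot 3^{2}\right)\right) = 2 \left(- \frac{5}{2} + 2 \cdot 9\right) \left(3 + \left(- \frac{5}{2} + 2 \cdot 9\right)\right) = 2 \left(- \frac{5}{2} + 18\right) \left(3 + \left(- \frac{5}{2} + 18\right)\right) = 2 \cdot \frac{31}{2} \left(3 + \frac{31}{2}\right) = 2 \cdot \frac{31}{2} \cdot \frac{37}{2} = \frac{1147}{2} \approx 573.5$)
$g \left(-326\right) = \frac{1147}{2} \left(-326\right) = -186961$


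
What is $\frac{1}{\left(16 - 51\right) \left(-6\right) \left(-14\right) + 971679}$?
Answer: $\frac{1}{968739} \approx 1.0323 \cdot 10^{-6}$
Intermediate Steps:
$\frac{1}{\left(16 - 51\right) \left(-6\right) \left(-14\right) + 971679} = \frac{1}{\left(-35\right) \left(-6\right) \left(-14\right) + 971679} = \frac{1}{210 \left(-14\right) + 971679} = \frac{1}{-2940 + 971679} = \frac{1}{968739}$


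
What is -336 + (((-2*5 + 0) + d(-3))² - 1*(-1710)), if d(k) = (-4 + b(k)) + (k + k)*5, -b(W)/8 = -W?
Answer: 5998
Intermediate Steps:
b(W) = 8*W (b(W) = -(-8)*W = 8*W)
d(k) = -4 + 18*k (d(k) = (-4 + 8*k) + (k + k)*5 = (-4 + 8*k) + (2*k)*5 = (-4 + 8*k) + 10*k = -4 + 18*k)
-336 + (((-2*5 + 0) + d(-3))² - 1*(-1710)) = -336 + (((-2*5 + 0) + (-4 + 18*(-3)))² - 1*(-1710)) = -336 + (((-10 + 0) + (-4 - 54))² + 1710) = -336 + ((-10 - 58)² + 1710) = -336 + ((-68)² + 1710) = -336 + (4624 + 1710) = -336 + 6334 = 5998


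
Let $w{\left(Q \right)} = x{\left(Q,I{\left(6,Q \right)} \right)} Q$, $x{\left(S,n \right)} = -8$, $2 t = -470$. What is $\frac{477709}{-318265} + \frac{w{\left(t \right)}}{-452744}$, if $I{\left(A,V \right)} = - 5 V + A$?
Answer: $- \frac{27109777712}{18011571145} \approx -1.5051$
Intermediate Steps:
$t = -235$ ($t = \frac{1}{2} \left(-470\right) = -235$)
$I{\left(A,V \right)} = A - 5 V$
$w{\left(Q \right)} = - 8 Q$
$\frac{477709}{-318265} + \frac{w{\left(t \right)}}{-452744} = \frac{477709}{-318265} + \frac{\left(-8\right) \left(-235\right)}{-452744} = 477709 \left(- \frac{1}{318265}\right) + 1880 \left(- \frac{1}{452744}\right) = - \frac{477709}{318265} - \frac{235}{56593} = - \frac{27109777712}{18011571145}$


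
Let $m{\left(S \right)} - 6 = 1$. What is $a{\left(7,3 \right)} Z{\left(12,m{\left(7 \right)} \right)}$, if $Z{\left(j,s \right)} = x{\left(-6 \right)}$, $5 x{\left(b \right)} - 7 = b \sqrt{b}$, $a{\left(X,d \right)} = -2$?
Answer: $- \frac{14}{5} + \frac{12 i \sqrt{6}}{5} \approx -2.8 + 5.8788 i$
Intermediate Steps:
$m{\left(S \right)} = 7$ ($m{\left(S \right)} = 6 + 1 = 7$)
$x{\left(b \right)} = \frac{7}{5} + \frac{b^{\frac{3}{2}}}{5}$ ($x{\left(b \right)} = \frac{7}{5} + \frac{b \sqrt{b}}{5} = \frac{7}{5} + \frac{b^{\frac{3}{2}}}{5}$)
$Z{\left(j,s \right)} = \frac{7}{5} - \frac{6 i \sqrt{6}}{5}$ ($Z{\left(j,s \right)} = \frac{7}{5} + \frac{\left(-6\right)^{\frac{3}{2}}}{5} = \frac{7}{5} + \frac{\left(-6\right) i \sqrt{6}}{5} = \frac{7}{5} - \frac{6 i \sqrt{6}}{5}$)
$a{\left(7,3 \right)} Z{\left(12,m{\left(7 \right)} \right)} = - 2 \left(\frac{7}{5} - \frac{6 i \sqrt{6}}{5}\right) = - \frac{14}{5} + \frac{12 i \sqrt{6}}{5}$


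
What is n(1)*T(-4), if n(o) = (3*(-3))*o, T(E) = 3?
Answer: -27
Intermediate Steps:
n(o) = -9*o
n(1)*T(-4) = -9*1*3 = -9*3 = -27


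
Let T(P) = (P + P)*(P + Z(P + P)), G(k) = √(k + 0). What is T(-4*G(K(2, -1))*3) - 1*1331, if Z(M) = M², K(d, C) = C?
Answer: -1619 + 13824*I ≈ -1619.0 + 13824.0*I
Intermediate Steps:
G(k) = √k
T(P) = 2*P*(P + 4*P²) (T(P) = (P + P)*(P + (P + P)²) = (2*P)*(P + (2*P)²) = (2*P)*(P + 4*P²) = 2*P*(P + 4*P²))
T(-4*G(K(2, -1))*3) - 1*1331 = (-4*I*3)²*(2 + 8*(-4*I*3)) - 1*1331 = (-4*I*3)²*(2 + 8*(-4*I*3)) - 1331 = (-12*I)²*(2 + 8*(-12*I)) - 1331 = -144*(2 - 96*I) - 1331 = (-288 + 13824*I) - 1331 = -1619 + 13824*I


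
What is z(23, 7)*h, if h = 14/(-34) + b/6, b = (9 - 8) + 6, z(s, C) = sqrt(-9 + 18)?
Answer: 77/34 ≈ 2.2647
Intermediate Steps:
z(s, C) = 3 (z(s, C) = sqrt(9) = 3)
b = 7 (b = 1 + 6 = 7)
h = 77/102 (h = 14/(-34) + 7/6 = 14*(-1/34) + 7*(1/6) = -7/17 + 7/6 = 77/102 ≈ 0.75490)
z(23, 7)*h = 3*(77/102) = 77/34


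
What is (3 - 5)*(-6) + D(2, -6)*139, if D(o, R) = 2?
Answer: 290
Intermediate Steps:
(3 - 5)*(-6) + D(2, -6)*139 = (3 - 5)*(-6) + 2*139 = -2*(-6) + 278 = 12 + 278 = 290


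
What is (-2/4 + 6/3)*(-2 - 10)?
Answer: -18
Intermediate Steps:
(-2/4 + 6/3)*(-2 - 10) = (-2*1/4 + 6*(1/3))*(-12) = (-1/2 + 2)*(-12) = (3/2)*(-12) = -18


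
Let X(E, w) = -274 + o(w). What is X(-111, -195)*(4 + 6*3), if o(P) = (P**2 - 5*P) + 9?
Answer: 852170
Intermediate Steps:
o(P) = 9 + P**2 - 5*P
X(E, w) = -265 + w**2 - 5*w (X(E, w) = -274 + (9 + w**2 - 5*w) = -265 + w**2 - 5*w)
X(-111, -195)*(4 + 6*3) = (-265 + (-195)**2 - 5*(-195))*(4 + 6*3) = (-265 + 38025 + 975)*(4 + 18) = 38735*22 = 852170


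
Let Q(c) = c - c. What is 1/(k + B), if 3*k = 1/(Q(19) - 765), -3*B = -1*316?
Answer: 2295/241739 ≈ 0.0094937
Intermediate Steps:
Q(c) = 0
B = 316/3 (B = -(-1)*316/3 = -1/3*(-316) = 316/3 ≈ 105.33)
k = -1/2295 (k = 1/(3*(0 - 765)) = (1/3)/(-765) = (1/3)*(-1/765) = -1/2295 ≈ -0.00043573)
1/(k + B) = 1/(-1/2295 + 316/3) = 1/(241739/2295) = 2295/241739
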